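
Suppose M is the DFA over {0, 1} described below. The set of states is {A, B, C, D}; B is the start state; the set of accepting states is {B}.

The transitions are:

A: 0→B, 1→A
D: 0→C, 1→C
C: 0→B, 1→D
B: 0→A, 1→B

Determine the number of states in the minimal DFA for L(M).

2

States {C,D} cannot be reached from the start state, so discard them.
Initial partition by acceptance: {B} | {A}.
No further refinement is possible. Final partition (2 blocks): {B} | {A}.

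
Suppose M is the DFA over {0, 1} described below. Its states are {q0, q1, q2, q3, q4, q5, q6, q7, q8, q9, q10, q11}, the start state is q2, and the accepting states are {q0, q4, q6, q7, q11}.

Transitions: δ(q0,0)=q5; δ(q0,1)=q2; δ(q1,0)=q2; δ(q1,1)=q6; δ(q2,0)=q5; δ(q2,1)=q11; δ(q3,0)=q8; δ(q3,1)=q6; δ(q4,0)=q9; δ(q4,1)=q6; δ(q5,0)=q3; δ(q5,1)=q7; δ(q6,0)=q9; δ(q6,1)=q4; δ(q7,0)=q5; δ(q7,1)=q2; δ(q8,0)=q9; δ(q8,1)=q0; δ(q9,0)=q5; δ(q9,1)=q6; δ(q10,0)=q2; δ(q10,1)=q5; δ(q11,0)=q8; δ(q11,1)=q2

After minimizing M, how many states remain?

5

First remove the unreachable states {q1,q10}; 10 states remain.
Initial partition by acceptance: {q0,q4,q6,q7,q11} | {q2,q3,q5,q8,q9}.
Split {q0,q4,q6,q7,q11} by δ(·,1) → {q0,q7,q11} and {q4,q6}.
Split {q2,q3,q5,q8,q9} by δ(·,1) → {q2,q5,q8} and {q3,q9}.
Split {q2,q5,q8} by δ(·,0) → {q5,q8} and {q2}.
No further refinement is possible. Final partition (5 blocks): {q0,q7,q11} | {q5,q8} | {q4,q6} | {q3,q9} | {q2}.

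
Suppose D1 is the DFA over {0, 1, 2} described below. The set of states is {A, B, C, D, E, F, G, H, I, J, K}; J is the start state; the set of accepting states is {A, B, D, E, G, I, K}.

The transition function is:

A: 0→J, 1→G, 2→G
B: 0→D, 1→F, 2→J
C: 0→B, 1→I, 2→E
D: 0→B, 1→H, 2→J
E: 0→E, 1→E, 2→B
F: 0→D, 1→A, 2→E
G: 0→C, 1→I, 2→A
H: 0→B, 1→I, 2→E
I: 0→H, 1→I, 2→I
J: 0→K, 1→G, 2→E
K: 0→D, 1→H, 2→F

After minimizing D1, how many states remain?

4

Initial partition by acceptance: {A,B,D,E,G,I,K} | {C,F,H,J}.
Refine {A,B,D,E,G,I,K} on symbol 0: members go to different blocks, giving {B,D,E,K} and {A,G,I}.
On input 1, block {B,D,E,K} splits into {B,D,K} and {E}.
Stable partition: {B,D,K} | {C,F,H,J} | {A,G,I} | {E} — 4 equivalence classes.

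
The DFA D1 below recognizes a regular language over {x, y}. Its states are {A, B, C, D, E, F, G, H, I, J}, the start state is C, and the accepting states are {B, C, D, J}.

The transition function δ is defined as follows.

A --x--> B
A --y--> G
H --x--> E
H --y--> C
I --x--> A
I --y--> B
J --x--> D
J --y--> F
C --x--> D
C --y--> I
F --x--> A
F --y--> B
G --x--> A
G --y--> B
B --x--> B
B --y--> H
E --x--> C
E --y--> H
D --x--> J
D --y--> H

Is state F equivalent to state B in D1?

No

Every state is reachable, so we keep all 10.
Initial partition by acceptance: {B,C,D,J} | {A,E,F,G,H,I}.
Refine {A,E,F,G,H,I} on symbol x: members go to different blocks, giving {F,G,H,I} and {A,E}.
The partition is now stable with 3 blocks: {B,C,D,J} | {F,G,H,I} | {A,E}.
F and B end up in different blocks, so they are distinguishable. For instance, the string 'ε' is accepted from only B.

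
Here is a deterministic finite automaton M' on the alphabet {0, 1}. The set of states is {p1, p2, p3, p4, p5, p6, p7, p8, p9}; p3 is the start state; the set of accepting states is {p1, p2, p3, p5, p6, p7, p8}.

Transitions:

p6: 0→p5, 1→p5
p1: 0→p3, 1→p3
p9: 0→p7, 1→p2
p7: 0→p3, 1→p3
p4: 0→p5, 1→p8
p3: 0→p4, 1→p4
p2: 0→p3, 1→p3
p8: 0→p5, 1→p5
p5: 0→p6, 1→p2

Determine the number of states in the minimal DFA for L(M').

First remove the unreachable states {p1,p7,p9}; 6 states remain.
Start with accepting vs non-accepting: {p2,p3,p5,p6,p8} | {p4}.
Refine {p2,p3,p5,p6,p8} on symbol 0: members go to different blocks, giving {p2,p5,p6,p8} and {p3}.
Refine {p2,p5,p6,p8} on symbol 0: members go to different blocks, giving {p5,p6,p8} and {p2}.
On input 1, block {p5,p6,p8} splits into {p6,p8} and {p5}.
No further refinement is possible. Final partition (5 blocks): {p6,p8} | {p4} | {p3} | {p2} | {p5}.

5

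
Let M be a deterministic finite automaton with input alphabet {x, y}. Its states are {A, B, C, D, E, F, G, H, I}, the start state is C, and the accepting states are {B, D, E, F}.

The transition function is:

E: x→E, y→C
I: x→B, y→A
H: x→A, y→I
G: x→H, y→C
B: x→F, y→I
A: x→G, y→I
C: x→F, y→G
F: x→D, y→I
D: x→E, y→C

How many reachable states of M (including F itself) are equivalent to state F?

4

All states are reachable from the start state.
P0 = {B,D,E,F} | {A,C,G,H,I}.
Refine {A,C,G,H,I} on symbol x: members go to different blocks, giving {A,G,H} and {C,I}.
The partition is now stable with 3 blocks: {B,D,E,F} | {A,G,H} | {C,I}.
The equivalence class containing F is {B,D,E,F}, of size 4.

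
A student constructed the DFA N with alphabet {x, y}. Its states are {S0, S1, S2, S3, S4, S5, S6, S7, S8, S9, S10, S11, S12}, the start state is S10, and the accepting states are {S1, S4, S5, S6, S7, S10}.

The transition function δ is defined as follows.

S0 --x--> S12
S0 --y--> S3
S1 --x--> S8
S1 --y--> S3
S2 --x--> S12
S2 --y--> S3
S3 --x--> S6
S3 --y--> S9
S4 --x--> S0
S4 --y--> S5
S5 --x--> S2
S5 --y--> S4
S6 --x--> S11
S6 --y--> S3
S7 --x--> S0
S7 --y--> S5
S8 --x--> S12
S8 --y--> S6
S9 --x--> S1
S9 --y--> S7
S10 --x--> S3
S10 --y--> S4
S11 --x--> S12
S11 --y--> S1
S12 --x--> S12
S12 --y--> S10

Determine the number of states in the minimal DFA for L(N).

8

All states are reachable from the start state.
Initial partition by acceptance: {S1,S4,S5,S6,S7,S10} | {S0,S2,S3,S8,S9,S11,S12}.
Split {S1,S4,S5,S6,S7,S10} by δ(·,y) → {S4,S5,S7,S10} and {S1,S6}.
Split {S0,S2,S3,S8,S9,S11,S12} by δ(·,x) → {S0,S2,S8,S11,S12} and {S3,S9}.
On input x, block {S4,S5,S7,S10} splits into {S4,S5,S7} and {S10}.
Refine {S0,S2,S8,S11,S12} on symbol y: members go to different blocks, giving {S0,S2} and {S8,S11} and {S12}.
Refine {S3,S9} on symbol y: members go to different blocks, giving {S3} and {S9}.
No further refinement is possible. Final partition (8 blocks): {S4,S5,S7} | {S0,S2} | {S1,S6} | {S3} | {S10} | {S8,S11} | {S12} | {S9}.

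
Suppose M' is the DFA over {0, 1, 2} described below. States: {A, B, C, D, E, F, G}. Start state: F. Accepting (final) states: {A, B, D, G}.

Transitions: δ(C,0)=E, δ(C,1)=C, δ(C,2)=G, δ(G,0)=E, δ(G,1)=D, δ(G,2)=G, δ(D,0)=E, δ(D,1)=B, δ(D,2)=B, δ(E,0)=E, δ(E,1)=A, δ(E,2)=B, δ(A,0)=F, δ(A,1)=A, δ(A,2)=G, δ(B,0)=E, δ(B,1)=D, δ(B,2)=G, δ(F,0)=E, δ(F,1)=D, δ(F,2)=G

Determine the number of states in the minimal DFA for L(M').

2

States {C} cannot be reached from the start state, so discard them.
Start with accepting vs non-accepting: {A,B,D,G} | {E,F}.
Stable partition: {A,B,D,G} | {E,F} — 2 equivalence classes.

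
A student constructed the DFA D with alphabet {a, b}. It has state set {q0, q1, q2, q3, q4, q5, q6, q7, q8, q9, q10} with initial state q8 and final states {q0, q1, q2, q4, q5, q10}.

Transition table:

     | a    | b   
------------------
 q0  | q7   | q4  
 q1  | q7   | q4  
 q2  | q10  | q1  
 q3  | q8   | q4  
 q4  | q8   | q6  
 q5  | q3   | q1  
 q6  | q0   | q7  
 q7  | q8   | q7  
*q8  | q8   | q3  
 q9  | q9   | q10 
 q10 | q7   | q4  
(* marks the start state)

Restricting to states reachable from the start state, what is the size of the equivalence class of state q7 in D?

Reachable states from the start: {q0,q3,q4,q6,q7,q8}. Unreachable: {q1,q2,q5,q9,q10} — drop them.
Initial partition by acceptance: {q0,q4} | {q3,q6,q7,q8}.
On input b, block {q0,q4} splits into {q0} and {q4}.
Refine {q3,q6,q7,q8} on symbol a: members go to different blocks, giving {q3,q7,q8} and {q6}.
Refine {q3,q7,q8} on symbol b: members go to different blocks, giving {q7,q8} and {q3}.
Refine {q7,q8} on symbol b: members go to different blocks, giving {q7} and {q8}.
Stable partition: {q0} | {q7} | {q4} | {q6} | {q3} | {q8} — 6 equivalence classes.
State q7 belongs to the block {q7}, which has 1 states.

1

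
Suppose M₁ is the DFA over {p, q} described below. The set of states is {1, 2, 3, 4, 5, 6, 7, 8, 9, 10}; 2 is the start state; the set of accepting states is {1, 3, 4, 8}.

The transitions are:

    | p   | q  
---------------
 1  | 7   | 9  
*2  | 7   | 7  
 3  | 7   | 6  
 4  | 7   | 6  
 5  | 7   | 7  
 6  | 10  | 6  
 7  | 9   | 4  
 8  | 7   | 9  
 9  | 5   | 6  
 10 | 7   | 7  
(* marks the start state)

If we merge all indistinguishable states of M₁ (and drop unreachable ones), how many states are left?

4

States {1,3,8} cannot be reached from the start state, so discard them.
P0 = {4} | {2,5,6,7,9,10}.
Refine {2,5,6,7,9,10} on symbol q: members go to different blocks, giving {2,5,6,9,10} and {7}.
On input p, block {2,5,6,9,10} splits into {2,5,10} and {6,9}.
Stable partition: {4} | {2,5,10} | {7} | {6,9} — 4 equivalence classes.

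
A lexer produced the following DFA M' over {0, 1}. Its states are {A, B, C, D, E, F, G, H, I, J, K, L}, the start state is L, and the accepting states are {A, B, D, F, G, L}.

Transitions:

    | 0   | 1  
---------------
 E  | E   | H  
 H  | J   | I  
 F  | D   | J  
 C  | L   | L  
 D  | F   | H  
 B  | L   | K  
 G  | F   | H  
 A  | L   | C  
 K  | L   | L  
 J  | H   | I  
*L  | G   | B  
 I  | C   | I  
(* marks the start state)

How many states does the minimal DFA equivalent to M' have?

6

First remove the unreachable states {A,E}; 10 states remain.
Start with accepting vs non-accepting: {B,D,F,G,L} | {C,H,I,J,K}.
Refine {B,D,F,G,L} on symbol 1: members go to different blocks, giving {B,D,F,G} and {L}.
On input 0, block {B,D,F,G} splits into {D,F,G} and {B}.
Refine {C,H,I,J,K} on symbol 0: members go to different blocks, giving {H,I,J} and {C,K}.
Refine {H,I,J} on symbol 0: members go to different blocks, giving {H,J} and {I}.
No further refinement is possible. Final partition (6 blocks): {D,F,G} | {H,J} | {L} | {B} | {C,K} | {I}.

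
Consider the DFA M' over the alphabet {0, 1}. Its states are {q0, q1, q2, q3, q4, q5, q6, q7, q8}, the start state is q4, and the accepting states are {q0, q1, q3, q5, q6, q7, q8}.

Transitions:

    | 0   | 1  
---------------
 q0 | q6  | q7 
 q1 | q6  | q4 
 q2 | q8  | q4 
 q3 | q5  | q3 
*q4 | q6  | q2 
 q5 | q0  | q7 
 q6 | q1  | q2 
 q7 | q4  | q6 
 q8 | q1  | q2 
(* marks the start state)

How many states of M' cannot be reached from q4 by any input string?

Starting at q4 and following transitions, the reachable set is {q1, q2, q4, q6, q8}. That leaves q0, q3, q5, q7 unreachable — 4 in total.

4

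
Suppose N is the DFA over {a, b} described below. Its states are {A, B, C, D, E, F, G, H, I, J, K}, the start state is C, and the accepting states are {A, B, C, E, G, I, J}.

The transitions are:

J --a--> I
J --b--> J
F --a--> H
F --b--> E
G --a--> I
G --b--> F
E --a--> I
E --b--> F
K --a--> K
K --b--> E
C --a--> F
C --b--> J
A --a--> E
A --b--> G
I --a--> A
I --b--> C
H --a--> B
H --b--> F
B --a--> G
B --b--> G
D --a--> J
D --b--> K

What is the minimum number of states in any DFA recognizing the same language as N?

7

States {D,K} cannot be reached from the start state, so discard them.
Initial partition by acceptance: {A,B,C,E,G,I,J} | {F,H}.
On input a, block {A,B,C,E,G,I,J} splits into {A,B,E,G,I,J} and {C}.
On input b, block {A,B,E,G,I,J} splits into {A,B,J} and {E,G} and {I}.
On input a, block {A,B,J} splits into {A,B} and {J}.
Split {F,H} by δ(·,a) → {F} and {H}.
Stable partition: {A,B} | {F} | {C} | {E,G} | {I} | {J} | {H} — 7 equivalence classes.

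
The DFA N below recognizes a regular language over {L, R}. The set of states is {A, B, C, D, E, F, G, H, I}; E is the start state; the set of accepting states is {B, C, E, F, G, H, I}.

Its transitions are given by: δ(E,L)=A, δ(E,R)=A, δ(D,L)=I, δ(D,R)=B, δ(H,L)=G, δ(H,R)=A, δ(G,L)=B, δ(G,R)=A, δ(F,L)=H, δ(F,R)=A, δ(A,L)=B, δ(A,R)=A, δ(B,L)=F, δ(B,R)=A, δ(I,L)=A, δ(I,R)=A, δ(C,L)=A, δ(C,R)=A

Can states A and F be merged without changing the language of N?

Reachable states from the start: {A,B,E,F,G,H}. Unreachable: {C,D,I} — drop them.
Start with accepting vs non-accepting: {B,E,F,G,H} | {A}.
Refine {B,E,F,G,H} on symbol L: members go to different blocks, giving {B,F,G,H} and {E}.
The partition is now stable with 3 blocks: {B,F,G,H} | {A} | {E}.
A and F end up in different blocks, so they are distinguishable. For instance, the string 'ε' is accepted from only F.

No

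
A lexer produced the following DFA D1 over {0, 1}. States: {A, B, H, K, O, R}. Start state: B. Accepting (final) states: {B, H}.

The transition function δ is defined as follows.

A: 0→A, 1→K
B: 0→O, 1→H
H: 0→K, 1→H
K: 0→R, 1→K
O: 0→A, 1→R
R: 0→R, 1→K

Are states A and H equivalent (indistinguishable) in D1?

All states are reachable from the start state.
Start with accepting vs non-accepting: {B,H} | {A,K,O,R}.
The partition is now stable with 2 blocks: {B,H} | {A,K,O,R}.
A and H end up in different blocks, so they are distinguishable. For instance, the string 'ε' is accepted from only H.

No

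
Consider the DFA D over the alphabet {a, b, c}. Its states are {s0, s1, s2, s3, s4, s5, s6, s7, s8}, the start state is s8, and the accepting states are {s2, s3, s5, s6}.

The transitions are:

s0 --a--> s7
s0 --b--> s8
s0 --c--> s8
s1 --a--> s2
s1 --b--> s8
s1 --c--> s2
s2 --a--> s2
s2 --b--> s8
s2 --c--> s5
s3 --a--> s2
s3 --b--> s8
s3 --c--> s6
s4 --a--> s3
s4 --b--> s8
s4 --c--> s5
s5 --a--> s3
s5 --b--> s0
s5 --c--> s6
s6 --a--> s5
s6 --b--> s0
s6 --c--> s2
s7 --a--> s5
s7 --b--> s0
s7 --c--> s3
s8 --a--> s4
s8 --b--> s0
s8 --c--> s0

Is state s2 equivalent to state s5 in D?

Yes

States {s1} cannot be reached from the start state, so discard them.
Start with accepting vs non-accepting: {s2,s3,s5,s6} | {s0,s4,s7,s8}.
Refine {s0,s4,s7,s8} on symbol a: members go to different blocks, giving {s0,s8} and {s4,s7}.
No further refinement is possible. Final partition (3 blocks): {s2,s3,s5,s6} | {s0,s8} | {s4,s7}.
s2 and s5 lie in the same block of the stable partition, so they are equivalent — no string distinguishes them.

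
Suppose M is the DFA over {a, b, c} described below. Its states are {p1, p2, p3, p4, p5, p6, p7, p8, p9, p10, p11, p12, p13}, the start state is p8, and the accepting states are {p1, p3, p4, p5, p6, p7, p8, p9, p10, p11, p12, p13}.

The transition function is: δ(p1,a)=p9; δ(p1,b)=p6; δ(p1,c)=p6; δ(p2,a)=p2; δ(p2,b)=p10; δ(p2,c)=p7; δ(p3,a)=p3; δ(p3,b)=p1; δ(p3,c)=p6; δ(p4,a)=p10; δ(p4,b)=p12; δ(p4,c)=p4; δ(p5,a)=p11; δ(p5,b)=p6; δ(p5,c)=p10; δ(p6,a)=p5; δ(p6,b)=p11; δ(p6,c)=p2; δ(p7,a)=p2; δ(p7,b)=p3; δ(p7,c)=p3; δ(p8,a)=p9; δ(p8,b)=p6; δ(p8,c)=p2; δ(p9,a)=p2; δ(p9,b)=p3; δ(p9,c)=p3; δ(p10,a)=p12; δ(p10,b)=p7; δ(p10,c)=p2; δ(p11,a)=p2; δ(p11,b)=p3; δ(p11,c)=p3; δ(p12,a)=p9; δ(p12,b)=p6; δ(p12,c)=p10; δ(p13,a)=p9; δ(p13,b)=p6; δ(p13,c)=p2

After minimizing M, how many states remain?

6

First remove the unreachable states {p4,p13}; 11 states remain.
Start with accepting vs non-accepting: {p1,p3,p5,p6,p7,p8,p9,p10,p11,p12} | {p2}.
Split {p1,p3,p5,p6,p7,p8,p9,p10,p11,p12} by δ(·,a) → {p1,p3,p5,p6,p8,p10,p12} and {p7,p9,p11}.
Refine {p1,p3,p5,p6,p8,p10,p12} on symbol a: members go to different blocks, giving {p1,p5,p8,p12} and {p3,p6,p10}.
On input c, block {p1,p5,p8,p12} splits into {p1,p5,p12} and {p8}.
Split {p3,p6,p10} by δ(·,a) → {p6,p10} and {p3}.
No further refinement is possible. Final partition (6 blocks): {p1,p5,p12} | {p2} | {p7,p9,p11} | {p6,p10} | {p8} | {p3}.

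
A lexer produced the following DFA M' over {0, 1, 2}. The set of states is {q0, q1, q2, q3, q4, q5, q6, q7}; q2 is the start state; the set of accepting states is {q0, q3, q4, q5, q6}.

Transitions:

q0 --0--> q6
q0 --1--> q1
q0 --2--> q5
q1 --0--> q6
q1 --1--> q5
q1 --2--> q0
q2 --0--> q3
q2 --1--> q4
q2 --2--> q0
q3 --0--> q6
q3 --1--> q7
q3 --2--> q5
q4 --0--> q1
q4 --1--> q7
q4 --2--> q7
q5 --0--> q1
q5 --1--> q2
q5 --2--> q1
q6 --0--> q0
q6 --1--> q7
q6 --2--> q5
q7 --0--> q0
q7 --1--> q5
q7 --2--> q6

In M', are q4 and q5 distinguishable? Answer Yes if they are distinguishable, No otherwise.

No

All states are reachable from the start state.
P0 = {q0,q3,q4,q5,q6} | {q1,q2,q7}.
Split {q0,q3,q4,q5,q6} by δ(·,0) → {q0,q3,q6} and {q4,q5}.
The partition is now stable with 3 blocks: {q0,q3,q6} | {q1,q2,q7} | {q4,q5}.
q4 and q5 lie in the same block of the stable partition, so they are equivalent — no string distinguishes them.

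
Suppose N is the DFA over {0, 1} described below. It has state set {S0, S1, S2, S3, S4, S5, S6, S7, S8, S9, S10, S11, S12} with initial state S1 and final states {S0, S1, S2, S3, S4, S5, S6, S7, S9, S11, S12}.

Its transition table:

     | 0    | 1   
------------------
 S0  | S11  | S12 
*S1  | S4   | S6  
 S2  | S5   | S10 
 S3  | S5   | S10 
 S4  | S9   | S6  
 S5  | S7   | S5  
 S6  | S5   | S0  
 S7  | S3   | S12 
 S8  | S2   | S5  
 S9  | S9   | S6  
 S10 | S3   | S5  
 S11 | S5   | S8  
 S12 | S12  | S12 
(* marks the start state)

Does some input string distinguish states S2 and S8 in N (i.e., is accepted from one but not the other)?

Yes

Every state is reachable, so we keep all 13.
Initial partition by acceptance: {S0,S1,S2,S3,S4,S5,S6,S7,S9,S11,S12} | {S8,S10}.
Split {S0,S1,S2,S3,S4,S5,S6,S7,S9,S11,S12} by δ(·,1) → {S0,S1,S4,S5,S6,S7,S9,S12} and {S2,S3,S11}.
Split {S0,S1,S4,S5,S6,S7,S9,S12} by δ(·,0) → {S1,S4,S5,S6,S9,S12} and {S0,S7}.
Refine {S1,S4,S5,S6,S9,S12} on symbol 0: members go to different blocks, giving {S1,S4,S6,S9,S12} and {S5}.
Refine {S1,S4,S6,S9,S12} on symbol 0: members go to different blocks, giving {S1,S4,S9,S12} and {S6}.
Split {S1,S4,S9,S12} by δ(·,1) → {S1,S4,S9} and {S12}.
The partition is now stable with 7 blocks: {S1,S4,S9} | {S8,S10} | {S2,S3,S11} | {S0,S7} | {S5} | {S6} | {S12}.
S2 and S8 end up in different blocks, so they are distinguishable. For instance, the string 'ε' is accepted from only S2.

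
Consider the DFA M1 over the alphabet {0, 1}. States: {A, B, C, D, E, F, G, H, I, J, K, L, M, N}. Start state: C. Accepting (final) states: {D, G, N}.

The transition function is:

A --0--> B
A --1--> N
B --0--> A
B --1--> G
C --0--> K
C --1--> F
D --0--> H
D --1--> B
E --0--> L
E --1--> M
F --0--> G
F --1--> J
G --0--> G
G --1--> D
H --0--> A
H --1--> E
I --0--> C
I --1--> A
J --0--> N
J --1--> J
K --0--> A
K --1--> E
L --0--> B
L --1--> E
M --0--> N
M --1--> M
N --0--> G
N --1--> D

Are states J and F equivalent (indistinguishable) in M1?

Yes

States {I} cannot be reached from the start state, so discard them.
Initial partition by acceptance: {D,G,N} | {A,B,C,E,F,H,J,K,L,M}.
Split {D,G,N} by δ(·,0) → {G,N} and {D}.
On input 0, block {A,B,C,E,F,H,J,K,L,M} splits into {A,B,C,E,H,K,L} and {F,J,M}.
On input 1, block {A,B,C,E,H,K,L} splits into {H,K,L} and {A,B} and {C,E}.
The partition is now stable with 6 blocks: {G,N} | {H,K,L} | {D} | {F,J,M} | {A,B} | {C,E}.
J and F lie in the same block of the stable partition, so they are equivalent — no string distinguishes them.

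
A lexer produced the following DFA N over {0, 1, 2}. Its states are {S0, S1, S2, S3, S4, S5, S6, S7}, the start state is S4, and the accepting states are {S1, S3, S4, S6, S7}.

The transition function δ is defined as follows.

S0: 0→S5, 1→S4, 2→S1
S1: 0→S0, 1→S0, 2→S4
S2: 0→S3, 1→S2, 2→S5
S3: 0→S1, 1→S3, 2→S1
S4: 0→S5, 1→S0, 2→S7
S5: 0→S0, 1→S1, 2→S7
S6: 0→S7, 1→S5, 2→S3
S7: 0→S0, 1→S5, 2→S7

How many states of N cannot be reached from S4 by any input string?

3

Starting at S4 and following transitions, the reachable set is {S0, S1, S4, S5, S7}. That leaves S2, S3, S6 unreachable — 3 in total.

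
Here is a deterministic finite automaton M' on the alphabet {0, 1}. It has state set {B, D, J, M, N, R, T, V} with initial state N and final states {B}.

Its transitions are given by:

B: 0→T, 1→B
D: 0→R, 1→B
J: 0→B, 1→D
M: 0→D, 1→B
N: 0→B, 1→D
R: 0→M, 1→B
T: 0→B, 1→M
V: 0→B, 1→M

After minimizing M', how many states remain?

States {J,V} cannot be reached from the start state, so discard them.
Start with accepting vs non-accepting: {B} | {D,M,N,R,T}.
On input 0, block {D,M,N,R,T} splits into {D,M,R} and {N,T}.
The partition is now stable with 3 blocks: {B} | {D,M,R} | {N,T}.

3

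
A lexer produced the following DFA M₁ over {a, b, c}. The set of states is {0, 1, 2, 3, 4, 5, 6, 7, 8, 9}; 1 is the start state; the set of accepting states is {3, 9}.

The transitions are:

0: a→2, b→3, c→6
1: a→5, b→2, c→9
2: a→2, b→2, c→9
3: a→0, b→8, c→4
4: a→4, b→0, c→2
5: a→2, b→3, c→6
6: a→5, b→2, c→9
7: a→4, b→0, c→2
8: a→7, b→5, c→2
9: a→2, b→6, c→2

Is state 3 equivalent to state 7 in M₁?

Every state is reachable, so we keep all 10.
Initial partition by acceptance: {3,9} | {0,1,2,4,5,6,7,8}.
Refine {0,1,2,4,5,6,7,8} on symbol b: members go to different blocks, giving {1,2,4,6,7,8} and {0,5}.
On input a, block {3,9} splits into {3} and {9}.
Refine {1,2,4,6,7,8} on symbol a: members go to different blocks, giving {2,4,7,8} and {1,6}.
Split {2,4,7,8} by δ(·,b) → {4,7,8} and {2}.
No further refinement is possible. Final partition (6 blocks): {3} | {4,7,8} | {0,5} | {9} | {1,6} | {2}.
3 and 7 end up in different blocks, so they are distinguishable. For instance, the string 'ε' is accepted from only 3.

No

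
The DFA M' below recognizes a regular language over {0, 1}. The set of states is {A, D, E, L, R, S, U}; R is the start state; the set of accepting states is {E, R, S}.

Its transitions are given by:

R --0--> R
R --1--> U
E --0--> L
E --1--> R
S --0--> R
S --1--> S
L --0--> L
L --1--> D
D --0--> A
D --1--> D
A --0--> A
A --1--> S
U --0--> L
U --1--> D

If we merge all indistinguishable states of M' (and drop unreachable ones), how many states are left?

5

Reachable states from the start: {A,D,L,R,S,U}. Unreachable: {E} — drop them.
Start with accepting vs non-accepting: {R,S} | {A,D,L,U}.
On input 1, block {R,S} splits into {R} and {S}.
On input 1, block {A,D,L,U} splits into {D,L,U} and {A}.
Refine {D,L,U} on symbol 0: members go to different blocks, giving {L,U} and {D}.
The partition is now stable with 5 blocks: {R} | {L,U} | {S} | {A} | {D}.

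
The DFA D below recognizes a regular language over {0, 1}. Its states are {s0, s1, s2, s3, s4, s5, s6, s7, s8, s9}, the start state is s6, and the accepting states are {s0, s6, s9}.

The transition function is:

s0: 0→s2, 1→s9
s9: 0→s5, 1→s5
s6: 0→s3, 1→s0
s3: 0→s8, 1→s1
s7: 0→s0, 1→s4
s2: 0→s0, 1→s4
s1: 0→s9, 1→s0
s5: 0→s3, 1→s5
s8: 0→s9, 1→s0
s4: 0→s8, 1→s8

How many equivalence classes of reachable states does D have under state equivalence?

7

Reachable states from the start: {s0,s1,s2,s3,s4,s5,s6,s8,s9}. Unreachable: {s7} — drop them.
Start with accepting vs non-accepting: {s0,s6,s9} | {s1,s2,s3,s4,s5,s8}.
Refine {s0,s6,s9} on symbol 1: members go to different blocks, giving {s0,s6} and {s9}.
Split {s0,s6} by δ(·,1) → {s0} and {s6}.
Refine {s1,s2,s3,s4,s5,s8} on symbol 0: members go to different blocks, giving {s3,s4,s5} and {s1,s8} and {s2}.
Split {s3,s4,s5} by δ(·,0) → {s3,s4} and {s5}.
Stable partition: {s0} | {s3,s4} | {s9} | {s6} | {s1,s8} | {s2} | {s5} — 7 equivalence classes.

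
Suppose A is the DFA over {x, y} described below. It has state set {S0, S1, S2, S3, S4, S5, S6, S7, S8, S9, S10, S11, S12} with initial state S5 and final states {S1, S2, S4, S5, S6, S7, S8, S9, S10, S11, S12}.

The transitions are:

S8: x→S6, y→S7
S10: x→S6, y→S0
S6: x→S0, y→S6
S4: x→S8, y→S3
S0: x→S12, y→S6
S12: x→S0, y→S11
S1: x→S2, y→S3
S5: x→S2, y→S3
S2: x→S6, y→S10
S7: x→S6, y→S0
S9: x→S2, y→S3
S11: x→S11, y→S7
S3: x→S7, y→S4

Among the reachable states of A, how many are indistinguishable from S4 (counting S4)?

2

States {S1,S9} cannot be reached from the start state, so discard them.
Initial partition by acceptance: {S2,S4,S5,S6,S7,S8,S10,S11,S12} | {S0,S3}.
Refine {S2,S4,S5,S6,S7,S8,S10,S11,S12} on symbol x: members go to different blocks, giving {S2,S4,S5,S7,S8,S10,S11} and {S6,S12}.
Refine {S2,S4,S5,S7,S8,S10,S11} on symbol x: members go to different blocks, giving {S2,S7,S8,S10} and {S4,S5,S11}.
On input y, block {S2,S7,S8,S10} splits into {S2,S8} and {S7,S10}.
Split {S0,S3} by δ(·,x) → {S0} and {S3}.
Split {S6,S12} by δ(·,y) → {S6} and {S12}.
Refine {S4,S5,S11} on symbol x: members go to different blocks, giving {S4,S5} and {S11}.
The partition is now stable with 8 blocks: {S2,S8} | {S0} | {S6} | {S4,S5} | {S7,S10} | {S3} | {S12} | {S11}.
The equivalence class containing S4 is {S4,S5}, of size 2.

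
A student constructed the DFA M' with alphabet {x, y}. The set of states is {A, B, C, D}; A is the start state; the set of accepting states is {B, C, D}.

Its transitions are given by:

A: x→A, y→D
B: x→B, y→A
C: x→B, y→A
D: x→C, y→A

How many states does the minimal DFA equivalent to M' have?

2

Start with accepting vs non-accepting: {B,C,D} | {A}.
No further refinement is possible. Final partition (2 blocks): {B,C,D} | {A}.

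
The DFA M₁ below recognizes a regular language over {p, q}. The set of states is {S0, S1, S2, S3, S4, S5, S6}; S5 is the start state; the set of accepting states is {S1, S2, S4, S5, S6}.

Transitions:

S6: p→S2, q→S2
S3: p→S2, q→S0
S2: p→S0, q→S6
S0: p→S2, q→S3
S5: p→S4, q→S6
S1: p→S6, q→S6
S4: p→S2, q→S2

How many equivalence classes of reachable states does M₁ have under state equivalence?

4

States {S1} cannot be reached from the start state, so discard them.
P0 = {S2,S4,S5,S6} | {S0,S3}.
Split {S2,S4,S5,S6} by δ(·,p) → {S4,S5,S6} and {S2}.
On input p, block {S4,S5,S6} splits into {S4,S6} and {S5}.
No further refinement is possible. Final partition (4 blocks): {S4,S6} | {S0,S3} | {S2} | {S5}.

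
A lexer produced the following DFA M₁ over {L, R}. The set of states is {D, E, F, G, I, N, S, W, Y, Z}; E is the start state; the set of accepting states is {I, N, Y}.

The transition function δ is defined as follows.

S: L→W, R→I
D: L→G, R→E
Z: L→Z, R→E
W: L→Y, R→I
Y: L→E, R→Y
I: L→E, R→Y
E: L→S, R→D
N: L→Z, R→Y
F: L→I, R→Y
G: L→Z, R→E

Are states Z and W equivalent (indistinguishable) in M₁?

No

Reachable states from the start: {D,E,G,I,S,W,Y,Z}. Unreachable: {F,N} — drop them.
Initial partition by acceptance: {I,Y} | {D,E,G,S,W,Z}.
Split {D,E,G,S,W,Z} by δ(·,L) → {D,E,G,S,Z} and {W}.
Split {D,E,G,S,Z} by δ(·,L) → {D,E,G,Z} and {S}.
Refine {D,E,G,Z} on symbol L: members go to different blocks, giving {D,G,Z} and {E}.
Stable partition: {I,Y} | {D,G,Z} | {W} | {S} | {E} — 5 equivalence classes.
Z and W end up in different blocks, so they are distinguishable. For instance, the string 'L' is accepted from only W.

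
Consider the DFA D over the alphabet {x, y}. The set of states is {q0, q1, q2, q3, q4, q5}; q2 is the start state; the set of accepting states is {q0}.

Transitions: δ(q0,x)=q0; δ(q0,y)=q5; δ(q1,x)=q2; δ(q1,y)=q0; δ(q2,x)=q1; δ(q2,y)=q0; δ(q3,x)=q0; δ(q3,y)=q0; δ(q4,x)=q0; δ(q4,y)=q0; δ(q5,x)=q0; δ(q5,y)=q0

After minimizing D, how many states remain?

States {q3,q4} cannot be reached from the start state, so discard them.
Start with accepting vs non-accepting: {q0} | {q1,q2,q5}.
Split {q1,q2,q5} by δ(·,x) → {q1,q2} and {q5}.
Stable partition: {q0} | {q1,q2} | {q5} — 3 equivalence classes.

3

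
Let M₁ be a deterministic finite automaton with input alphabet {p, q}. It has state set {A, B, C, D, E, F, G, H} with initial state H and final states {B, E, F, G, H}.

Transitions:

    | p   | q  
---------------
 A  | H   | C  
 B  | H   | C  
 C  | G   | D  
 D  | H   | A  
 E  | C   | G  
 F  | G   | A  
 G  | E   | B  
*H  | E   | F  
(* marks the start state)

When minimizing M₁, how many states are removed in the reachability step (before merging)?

Exploring from H, all states are eventually visited, so none are unreachable.

0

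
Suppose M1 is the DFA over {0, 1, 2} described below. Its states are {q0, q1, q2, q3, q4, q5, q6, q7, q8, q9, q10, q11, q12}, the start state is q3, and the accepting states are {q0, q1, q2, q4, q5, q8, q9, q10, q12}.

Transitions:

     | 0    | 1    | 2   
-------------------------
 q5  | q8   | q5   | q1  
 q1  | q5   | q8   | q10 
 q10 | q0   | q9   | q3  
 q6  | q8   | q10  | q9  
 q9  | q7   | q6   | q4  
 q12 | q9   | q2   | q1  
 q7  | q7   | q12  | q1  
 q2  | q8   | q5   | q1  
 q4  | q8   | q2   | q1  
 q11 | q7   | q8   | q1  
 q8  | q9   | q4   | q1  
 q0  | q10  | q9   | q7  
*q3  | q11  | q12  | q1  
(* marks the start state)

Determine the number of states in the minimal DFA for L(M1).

7

Start with accepting vs non-accepting: {q0,q1,q2,q4,q5,q8,q9,q10,q12} | {q3,q6,q7,q11}.
Split {q0,q1,q2,q4,q5,q8,q9,q10,q12} by δ(·,0) → {q0,q1,q2,q4,q5,q8,q10,q12} and {q9}.
On input 0, block {q0,q1,q2,q4,q5,q8,q10,q12} splits into {q0,q1,q2,q4,q5,q10} and {q8,q12}.
Split {q0,q1,q2,q4,q5,q10} by δ(·,0) → {q0,q1,q10} and {q2,q4,q5}.
Split {q0,q1,q10} by δ(·,0) → {q0,q10} and {q1}.
Split {q3,q6,q7,q11} by δ(·,0) → {q3,q7,q11} and {q6}.
The partition is now stable with 7 blocks: {q0,q10} | {q3,q7,q11} | {q9} | {q8,q12} | {q2,q4,q5} | {q1} | {q6}.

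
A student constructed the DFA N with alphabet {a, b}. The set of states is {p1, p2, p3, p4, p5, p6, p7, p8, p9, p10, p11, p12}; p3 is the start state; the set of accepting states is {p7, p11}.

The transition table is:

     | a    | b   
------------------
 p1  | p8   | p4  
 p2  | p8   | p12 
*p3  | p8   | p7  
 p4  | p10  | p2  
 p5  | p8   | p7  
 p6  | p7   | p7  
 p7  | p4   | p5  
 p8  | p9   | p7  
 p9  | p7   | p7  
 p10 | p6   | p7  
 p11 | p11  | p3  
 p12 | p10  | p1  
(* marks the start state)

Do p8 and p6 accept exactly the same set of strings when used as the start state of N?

First remove the unreachable states {p11}; 11 states remain.
Initial partition by acceptance: {p7} | {p1,p2,p3,p4,p5,p6,p8,p9,p10,p12}.
Split {p1,p2,p3,p4,p5,p6,p8,p9,p10,p12} by δ(·,a) → {p1,p2,p3,p4,p5,p8,p10,p12} and {p6,p9}.
Refine {p1,p2,p3,p4,p5,p8,p10,p12} on symbol a: members go to different blocks, giving {p1,p2,p3,p4,p5,p12} and {p8,p10}.
Refine {p1,p2,p3,p4,p5,p12} on symbol b: members go to different blocks, giving {p1,p2,p4,p12} and {p3,p5}.
Stable partition: {p7} | {p1,p2,p4,p12} | {p6,p9} | {p8,p10} | {p3,p5} — 5 equivalence classes.
p8 and p6 end up in different blocks, so they are distinguishable. For instance, the string 'a' is accepted from only p6.

No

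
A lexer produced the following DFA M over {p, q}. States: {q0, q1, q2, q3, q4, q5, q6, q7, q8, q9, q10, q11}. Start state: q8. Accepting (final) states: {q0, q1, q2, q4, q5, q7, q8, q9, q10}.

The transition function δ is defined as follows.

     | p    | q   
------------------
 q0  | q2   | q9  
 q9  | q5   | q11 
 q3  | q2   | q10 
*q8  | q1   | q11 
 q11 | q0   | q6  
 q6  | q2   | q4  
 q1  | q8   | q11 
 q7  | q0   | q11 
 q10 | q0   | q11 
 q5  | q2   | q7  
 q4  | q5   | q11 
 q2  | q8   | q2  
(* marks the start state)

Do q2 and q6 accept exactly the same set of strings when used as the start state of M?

No

Reachable states from the start: {q0,q1,q2,q4,q5,q6,q7,q8,q9,q11}. Unreachable: {q3,q10} — drop them.
Initial partition by acceptance: {q0,q1,q2,q4,q5,q7,q8,q9} | {q6,q11}.
On input q, block {q0,q1,q2,q4,q5,q7,q8,q9} splits into {q1,q4,q7,q8,q9} and {q0,q2,q5}.
Refine {q1,q4,q7,q8,q9} on symbol p: members go to different blocks, giving {q4,q7,q9} and {q1,q8}.
On input q, block {q6,q11} splits into {q6} and {q11}.
Refine {q0,q2,q5} on symbol p: members go to different blocks, giving {q0,q5} and {q2}.
Stable partition: {q4,q7,q9} | {q6} | {q0,q5} | {q1,q8} | {q11} | {q2} — 6 equivalence classes.
q2 and q6 end up in different blocks, so they are distinguishable. For instance, the string 'ε' is accepted from only q2.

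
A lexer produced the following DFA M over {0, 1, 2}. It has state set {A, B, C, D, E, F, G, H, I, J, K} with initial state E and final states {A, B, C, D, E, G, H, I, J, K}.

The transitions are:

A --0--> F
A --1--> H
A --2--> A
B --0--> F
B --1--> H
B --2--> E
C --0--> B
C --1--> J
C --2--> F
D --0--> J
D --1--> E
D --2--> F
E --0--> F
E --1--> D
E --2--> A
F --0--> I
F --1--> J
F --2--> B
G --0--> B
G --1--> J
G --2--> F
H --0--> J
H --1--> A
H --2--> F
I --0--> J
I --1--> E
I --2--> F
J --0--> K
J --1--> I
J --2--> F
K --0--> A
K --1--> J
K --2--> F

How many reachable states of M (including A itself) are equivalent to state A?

3

Reachable states from the start: {A,B,D,E,F,H,I,J,K}. Unreachable: {C,G} — drop them.
Start with accepting vs non-accepting: {A,B,D,E,H,I,J,K} | {F}.
Split {A,B,D,E,H,I,J,K} by δ(·,0) → {D,H,I,J,K} and {A,B,E}.
Split {D,H,I,J,K} by δ(·,0) → {D,H,I,J} and {K}.
On input 0, block {D,H,I,J} splits into {D,H,I} and {J}.
No further refinement is possible. Final partition (5 blocks): {D,H,I} | {F} | {A,B,E} | {K} | {J}.
The equivalence class containing A is {A,B,E}, of size 3.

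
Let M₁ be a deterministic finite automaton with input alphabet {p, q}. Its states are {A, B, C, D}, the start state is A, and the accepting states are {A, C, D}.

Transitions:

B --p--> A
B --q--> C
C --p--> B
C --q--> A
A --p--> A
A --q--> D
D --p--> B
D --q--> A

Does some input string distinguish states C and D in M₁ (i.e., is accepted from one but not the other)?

No

P0 = {A,C,D} | {B}.
On input p, block {A,C,D} splits into {C,D} and {A}.
The partition is now stable with 3 blocks: {C,D} | {B} | {A}.
C and D lie in the same block of the stable partition, so they are equivalent — no string distinguishes them.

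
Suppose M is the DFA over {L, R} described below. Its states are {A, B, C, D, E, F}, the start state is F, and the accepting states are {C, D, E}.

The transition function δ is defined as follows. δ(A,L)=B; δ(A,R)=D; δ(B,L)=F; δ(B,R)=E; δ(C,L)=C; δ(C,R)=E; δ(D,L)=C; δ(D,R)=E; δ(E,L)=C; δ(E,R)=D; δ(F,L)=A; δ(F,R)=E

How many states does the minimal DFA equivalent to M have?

2

Every state is reachable, so we keep all 6.
Initial partition by acceptance: {C,D,E} | {A,B,F}.
Stable partition: {C,D,E} | {A,B,F} — 2 equivalence classes.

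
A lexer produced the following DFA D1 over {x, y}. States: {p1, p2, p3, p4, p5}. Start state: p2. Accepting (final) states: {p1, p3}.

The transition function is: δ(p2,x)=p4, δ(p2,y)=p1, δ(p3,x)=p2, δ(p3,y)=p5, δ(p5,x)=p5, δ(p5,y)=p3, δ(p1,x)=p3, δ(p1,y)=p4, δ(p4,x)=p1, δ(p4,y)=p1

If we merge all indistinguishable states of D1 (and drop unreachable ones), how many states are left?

Every state is reachable, so we keep all 5.
Start with accepting vs non-accepting: {p1,p3} | {p2,p4,p5}.
Split {p1,p3} by δ(·,x) → {p1} and {p3}.
On input x, block {p2,p4,p5} splits into {p2,p5} and {p4}.
Split {p2,p5} by δ(·,x) → {p2} and {p5}.
The partition is now stable with 5 blocks: {p1} | {p2} | {p3} | {p4} | {p5}.

5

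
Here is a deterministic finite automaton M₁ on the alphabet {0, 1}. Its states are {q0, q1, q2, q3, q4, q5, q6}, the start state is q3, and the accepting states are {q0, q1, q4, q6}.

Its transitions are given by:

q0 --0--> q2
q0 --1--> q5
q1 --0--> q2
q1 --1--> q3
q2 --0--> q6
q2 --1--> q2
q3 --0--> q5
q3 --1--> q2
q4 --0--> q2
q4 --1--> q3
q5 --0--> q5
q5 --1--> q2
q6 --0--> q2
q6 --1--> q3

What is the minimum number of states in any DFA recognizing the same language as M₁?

Reachable states from the start: {q2,q3,q5,q6}. Unreachable: {q0,q1,q4} — drop them.
Initial partition by acceptance: {q6} | {q2,q3,q5}.
On input 0, block {q2,q3,q5} splits into {q3,q5} and {q2}.
Stable partition: {q6} | {q3,q5} | {q2} — 3 equivalence classes.

3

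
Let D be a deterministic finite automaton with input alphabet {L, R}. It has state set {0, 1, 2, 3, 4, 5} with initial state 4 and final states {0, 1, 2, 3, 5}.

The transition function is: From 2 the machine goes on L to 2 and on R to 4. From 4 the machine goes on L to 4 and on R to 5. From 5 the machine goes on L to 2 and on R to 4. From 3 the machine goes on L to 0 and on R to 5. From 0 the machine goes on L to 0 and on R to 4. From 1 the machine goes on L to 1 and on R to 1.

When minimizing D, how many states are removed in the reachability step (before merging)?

3

Starting at 4 and following transitions, the reachable set is {2, 4, 5}. That leaves 0, 1, 3 unreachable — 3 in total.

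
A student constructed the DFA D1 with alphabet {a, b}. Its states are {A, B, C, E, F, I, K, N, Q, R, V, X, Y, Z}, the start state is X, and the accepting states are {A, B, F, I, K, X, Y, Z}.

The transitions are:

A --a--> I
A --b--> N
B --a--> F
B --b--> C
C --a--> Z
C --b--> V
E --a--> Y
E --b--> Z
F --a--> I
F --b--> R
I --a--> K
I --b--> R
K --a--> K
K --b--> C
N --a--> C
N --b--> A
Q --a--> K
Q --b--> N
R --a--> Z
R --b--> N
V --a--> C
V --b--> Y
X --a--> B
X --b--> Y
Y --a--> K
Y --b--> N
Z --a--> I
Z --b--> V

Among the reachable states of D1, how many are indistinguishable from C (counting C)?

First remove the unreachable states {E,Q}; 12 states remain.
P0 = {A,B,F,I,K,X,Y,Z} | {C,N,R,V}.
On input b, block {A,B,F,I,K,X,Y,Z} splits into {A,B,F,I,K,Y,Z} and {X}.
Split {C,N,R,V} by δ(·,a) → {C,R} and {N,V}.
Refine {A,B,F,I,K,Y,Z} on symbol b: members go to different blocks, giving {B,F,I,K} and {A,Y,Z}.
The partition is now stable with 5 blocks: {B,F,I,K} | {C,R} | {X} | {N,V} | {A,Y,Z}.
The equivalence class containing C is {C,R}, of size 2.

2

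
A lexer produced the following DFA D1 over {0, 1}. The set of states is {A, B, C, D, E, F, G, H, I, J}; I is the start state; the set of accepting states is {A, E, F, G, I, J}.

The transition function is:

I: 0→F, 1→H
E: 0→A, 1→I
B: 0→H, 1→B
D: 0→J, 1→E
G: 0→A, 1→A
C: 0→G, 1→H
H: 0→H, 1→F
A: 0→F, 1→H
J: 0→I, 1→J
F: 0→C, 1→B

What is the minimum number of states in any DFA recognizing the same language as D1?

Reachable states from the start: {A,B,C,F,G,H,I}. Unreachable: {D,E,J} — drop them.
P0 = {A,F,G,I} | {B,C,H}.
On input 0, block {A,F,G,I} splits into {A,G,I} and {F}.
Split {A,G,I} by δ(·,0) → {A,I} and {G}.
Split {B,C,H} by δ(·,0) → {B,H} and {C}.
Refine {B,H} on symbol 1: members go to different blocks, giving {B} and {H}.
The partition is now stable with 6 blocks: {A,I} | {B} | {F} | {G} | {C} | {H}.

6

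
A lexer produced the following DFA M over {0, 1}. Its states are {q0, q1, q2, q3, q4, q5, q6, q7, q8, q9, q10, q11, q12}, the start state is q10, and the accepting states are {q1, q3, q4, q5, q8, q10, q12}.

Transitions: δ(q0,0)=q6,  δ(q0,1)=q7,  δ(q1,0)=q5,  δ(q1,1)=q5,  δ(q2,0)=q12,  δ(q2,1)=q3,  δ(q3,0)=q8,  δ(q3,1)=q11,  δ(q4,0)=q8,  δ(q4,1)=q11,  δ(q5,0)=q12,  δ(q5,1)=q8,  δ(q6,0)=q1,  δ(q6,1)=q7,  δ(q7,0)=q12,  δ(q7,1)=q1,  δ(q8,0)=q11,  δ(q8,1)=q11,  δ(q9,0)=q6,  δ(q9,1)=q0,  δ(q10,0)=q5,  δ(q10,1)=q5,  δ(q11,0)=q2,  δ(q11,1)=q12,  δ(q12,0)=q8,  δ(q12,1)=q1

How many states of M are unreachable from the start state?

5

Starting at q10 and following transitions, the reachable set is {q1, q2, q3, q5, q8, q10, q11, q12}. That leaves q0, q4, q6, q7, q9 unreachable — 5 in total.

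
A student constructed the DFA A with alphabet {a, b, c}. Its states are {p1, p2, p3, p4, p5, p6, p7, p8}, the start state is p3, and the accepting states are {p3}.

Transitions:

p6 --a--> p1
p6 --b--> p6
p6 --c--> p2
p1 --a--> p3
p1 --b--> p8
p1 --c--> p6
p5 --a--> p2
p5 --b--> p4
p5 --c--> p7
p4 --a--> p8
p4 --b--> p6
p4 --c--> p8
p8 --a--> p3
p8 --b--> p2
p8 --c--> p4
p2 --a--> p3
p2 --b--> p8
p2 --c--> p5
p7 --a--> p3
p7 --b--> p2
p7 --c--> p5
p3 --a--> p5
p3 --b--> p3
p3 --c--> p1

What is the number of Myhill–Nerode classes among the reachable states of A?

3

All states are reachable from the start state.
Initial partition by acceptance: {p3} | {p1,p2,p4,p5,p6,p7,p8}.
On input a, block {p1,p2,p4,p5,p6,p7,p8} splits into {p1,p2,p7,p8} and {p4,p5,p6}.
No further refinement is possible. Final partition (3 blocks): {p3} | {p1,p2,p7,p8} | {p4,p5,p6}.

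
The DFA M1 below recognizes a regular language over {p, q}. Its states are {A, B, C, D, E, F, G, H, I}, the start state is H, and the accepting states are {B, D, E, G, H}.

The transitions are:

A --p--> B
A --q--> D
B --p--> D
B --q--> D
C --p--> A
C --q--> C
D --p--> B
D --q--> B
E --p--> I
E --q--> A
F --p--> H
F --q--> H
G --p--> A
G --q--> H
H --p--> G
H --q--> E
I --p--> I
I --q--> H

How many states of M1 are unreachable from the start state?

BFS from H reaches {A, B, D, E, G, H, I}; the 2 state(s) C, F are never visited.

2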